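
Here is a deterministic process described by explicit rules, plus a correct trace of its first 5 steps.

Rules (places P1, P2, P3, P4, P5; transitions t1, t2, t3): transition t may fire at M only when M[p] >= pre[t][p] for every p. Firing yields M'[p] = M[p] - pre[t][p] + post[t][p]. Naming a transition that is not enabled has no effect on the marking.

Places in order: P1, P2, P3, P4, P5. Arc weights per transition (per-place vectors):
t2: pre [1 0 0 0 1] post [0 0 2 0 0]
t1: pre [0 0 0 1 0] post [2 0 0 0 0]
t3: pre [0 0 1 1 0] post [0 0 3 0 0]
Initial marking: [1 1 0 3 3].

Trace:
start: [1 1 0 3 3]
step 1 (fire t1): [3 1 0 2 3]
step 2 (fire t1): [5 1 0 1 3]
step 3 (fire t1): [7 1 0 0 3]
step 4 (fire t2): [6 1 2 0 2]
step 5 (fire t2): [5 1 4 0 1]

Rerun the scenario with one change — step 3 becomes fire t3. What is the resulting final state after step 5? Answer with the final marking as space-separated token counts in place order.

(re-executing from step 3 with the substitution; state before step 3: [5 1 0 1 3])
step 3 (fire t3): [5 1 0 1 3]
step 4 (fire t2): [4 1 2 1 2]
step 5 (fire t2): [3 1 4 1 1]

3 1 4 1 1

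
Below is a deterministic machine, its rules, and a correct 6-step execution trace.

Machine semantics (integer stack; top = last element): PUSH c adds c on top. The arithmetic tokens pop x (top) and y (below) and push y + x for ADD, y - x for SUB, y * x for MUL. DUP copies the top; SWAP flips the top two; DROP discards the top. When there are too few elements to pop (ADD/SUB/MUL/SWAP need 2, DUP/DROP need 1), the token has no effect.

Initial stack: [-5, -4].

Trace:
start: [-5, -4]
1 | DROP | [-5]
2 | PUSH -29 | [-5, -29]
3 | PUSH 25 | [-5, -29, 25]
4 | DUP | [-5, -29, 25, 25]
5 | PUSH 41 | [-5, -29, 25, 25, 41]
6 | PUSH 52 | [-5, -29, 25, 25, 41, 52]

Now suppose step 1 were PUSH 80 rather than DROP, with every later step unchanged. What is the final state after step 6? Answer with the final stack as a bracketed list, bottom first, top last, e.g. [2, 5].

(re-executing from step 1 with the substitution; state before step 1: [-5, -4])
1 | PUSH 80 | [-5, -4, 80]
2 | PUSH -29 | [-5, -4, 80, -29]
3 | PUSH 25 | [-5, -4, 80, -29, 25]
4 | DUP | [-5, -4, 80, -29, 25, 25]
5 | PUSH 41 | [-5, -4, 80, -29, 25, 25, 41]
6 | PUSH 52 | [-5, -4, 80, -29, 25, 25, 41, 52]

[-5, -4, 80, -29, 25, 25, 41, 52]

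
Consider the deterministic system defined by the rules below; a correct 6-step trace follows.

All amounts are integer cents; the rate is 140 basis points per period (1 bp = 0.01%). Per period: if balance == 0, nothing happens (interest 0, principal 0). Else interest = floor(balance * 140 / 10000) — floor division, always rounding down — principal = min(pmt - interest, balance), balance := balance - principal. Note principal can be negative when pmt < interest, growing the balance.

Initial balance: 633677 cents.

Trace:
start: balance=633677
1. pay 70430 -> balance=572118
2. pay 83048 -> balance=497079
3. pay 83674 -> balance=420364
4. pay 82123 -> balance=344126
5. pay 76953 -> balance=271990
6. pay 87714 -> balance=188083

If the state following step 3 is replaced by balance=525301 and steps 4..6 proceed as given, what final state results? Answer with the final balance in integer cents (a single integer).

297490

state after step 3 := balance=525301
4. pay 82123 -> balance=450532
5. pay 76953 -> balance=379886
6. pay 87714 -> balance=297490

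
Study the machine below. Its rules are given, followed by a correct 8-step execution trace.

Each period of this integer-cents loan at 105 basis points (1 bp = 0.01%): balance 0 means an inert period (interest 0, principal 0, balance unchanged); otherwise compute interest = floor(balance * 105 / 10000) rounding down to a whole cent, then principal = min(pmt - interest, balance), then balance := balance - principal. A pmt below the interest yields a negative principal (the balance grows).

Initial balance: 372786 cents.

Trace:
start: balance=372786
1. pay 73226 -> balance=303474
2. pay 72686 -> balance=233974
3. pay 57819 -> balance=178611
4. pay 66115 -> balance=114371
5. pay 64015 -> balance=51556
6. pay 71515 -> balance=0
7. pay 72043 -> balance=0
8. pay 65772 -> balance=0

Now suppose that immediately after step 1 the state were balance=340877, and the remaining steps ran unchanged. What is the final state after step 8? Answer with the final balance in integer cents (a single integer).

0

state after step 1 := balance=340877
2. pay 72686 -> balance=271770
3. pay 57819 -> balance=216804
4. pay 66115 -> balance=152965
5. pay 64015 -> balance=90556
6. pay 71515 -> balance=19991
7. pay 72043 -> balance=0
8. pay 65772 -> balance=0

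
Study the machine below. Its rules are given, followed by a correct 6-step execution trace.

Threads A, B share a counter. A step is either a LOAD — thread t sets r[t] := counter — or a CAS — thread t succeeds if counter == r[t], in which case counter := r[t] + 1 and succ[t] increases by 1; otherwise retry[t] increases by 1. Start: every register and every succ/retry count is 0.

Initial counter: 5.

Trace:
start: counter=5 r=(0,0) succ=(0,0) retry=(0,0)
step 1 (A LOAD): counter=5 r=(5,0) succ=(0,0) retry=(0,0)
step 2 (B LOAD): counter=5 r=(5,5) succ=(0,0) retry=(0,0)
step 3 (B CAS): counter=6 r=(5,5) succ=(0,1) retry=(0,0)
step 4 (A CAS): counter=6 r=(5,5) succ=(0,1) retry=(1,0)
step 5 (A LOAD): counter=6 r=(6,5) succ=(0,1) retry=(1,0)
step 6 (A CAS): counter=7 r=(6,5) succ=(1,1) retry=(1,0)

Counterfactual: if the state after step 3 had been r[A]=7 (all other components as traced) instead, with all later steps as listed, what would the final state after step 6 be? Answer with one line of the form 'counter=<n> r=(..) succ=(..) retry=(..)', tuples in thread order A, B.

state after step 3 := counter=6 r=(7,5) succ=(0,1) retry=(0,0)
step 4 (A CAS): counter=6 r=(7,5) succ=(0,1) retry=(1,0)
step 5 (A LOAD): counter=6 r=(6,5) succ=(0,1) retry=(1,0)
step 6 (A CAS): counter=7 r=(6,5) succ=(1,1) retry=(1,0)

counter=7 r=(6,5) succ=(1,1) retry=(1,0)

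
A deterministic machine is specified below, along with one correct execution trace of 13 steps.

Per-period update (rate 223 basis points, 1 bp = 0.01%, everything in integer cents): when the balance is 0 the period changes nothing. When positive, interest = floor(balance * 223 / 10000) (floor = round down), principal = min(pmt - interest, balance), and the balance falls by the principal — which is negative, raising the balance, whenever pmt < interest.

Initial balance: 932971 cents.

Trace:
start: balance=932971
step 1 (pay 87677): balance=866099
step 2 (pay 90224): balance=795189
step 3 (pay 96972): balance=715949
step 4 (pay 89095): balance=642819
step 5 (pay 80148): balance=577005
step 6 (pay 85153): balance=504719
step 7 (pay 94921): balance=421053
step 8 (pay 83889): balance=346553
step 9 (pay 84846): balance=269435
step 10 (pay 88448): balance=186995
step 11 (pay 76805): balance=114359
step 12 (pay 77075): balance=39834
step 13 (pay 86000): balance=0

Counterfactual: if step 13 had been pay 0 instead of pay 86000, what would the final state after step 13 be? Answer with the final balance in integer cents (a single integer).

(re-executing from step 13 with the substitution; state before step 13: balance=39834)
step 13 (pay 0): balance=40722

40722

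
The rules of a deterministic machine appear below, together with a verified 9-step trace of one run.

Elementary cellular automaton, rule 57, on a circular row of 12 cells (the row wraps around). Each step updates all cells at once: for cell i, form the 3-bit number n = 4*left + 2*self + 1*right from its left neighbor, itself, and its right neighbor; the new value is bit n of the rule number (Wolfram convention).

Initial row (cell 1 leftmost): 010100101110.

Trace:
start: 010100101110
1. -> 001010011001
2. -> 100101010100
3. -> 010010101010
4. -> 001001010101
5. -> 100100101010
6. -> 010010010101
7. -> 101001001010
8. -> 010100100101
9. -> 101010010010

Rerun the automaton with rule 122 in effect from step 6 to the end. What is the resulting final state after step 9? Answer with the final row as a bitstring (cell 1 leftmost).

(re-executing steps 6..9 under rule 122; state before step 6: 100100101010)
6. -> 011011010101
7. -> 111111101010
8. -> 100000110101
9. -> 110001111011

110001111011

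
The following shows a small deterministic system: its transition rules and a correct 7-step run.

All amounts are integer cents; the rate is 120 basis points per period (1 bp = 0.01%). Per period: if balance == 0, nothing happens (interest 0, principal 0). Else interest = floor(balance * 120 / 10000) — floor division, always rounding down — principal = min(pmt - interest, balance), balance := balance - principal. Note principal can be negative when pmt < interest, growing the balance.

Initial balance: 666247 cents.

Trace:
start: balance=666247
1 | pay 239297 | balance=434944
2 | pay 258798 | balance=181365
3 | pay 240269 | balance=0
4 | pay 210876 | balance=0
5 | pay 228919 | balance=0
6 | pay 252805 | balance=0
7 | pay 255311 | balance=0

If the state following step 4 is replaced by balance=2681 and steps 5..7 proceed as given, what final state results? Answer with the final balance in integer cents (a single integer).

0

state after step 4 := balance=2681
5 | pay 228919 | balance=0
6 | pay 252805 | balance=0
7 | pay 255311 | balance=0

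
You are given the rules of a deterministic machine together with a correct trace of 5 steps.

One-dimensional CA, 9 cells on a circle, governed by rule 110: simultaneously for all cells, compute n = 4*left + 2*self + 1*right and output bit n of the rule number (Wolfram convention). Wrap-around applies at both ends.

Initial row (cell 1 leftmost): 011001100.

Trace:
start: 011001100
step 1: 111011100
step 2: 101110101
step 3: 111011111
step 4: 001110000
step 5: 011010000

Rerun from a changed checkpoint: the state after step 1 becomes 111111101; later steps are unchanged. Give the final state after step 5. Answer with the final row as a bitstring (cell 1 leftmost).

state after step 1 := 111111101
step 2: 000000111
step 3: 000001101
step 4: 000011111
step 5: 000110001

000110001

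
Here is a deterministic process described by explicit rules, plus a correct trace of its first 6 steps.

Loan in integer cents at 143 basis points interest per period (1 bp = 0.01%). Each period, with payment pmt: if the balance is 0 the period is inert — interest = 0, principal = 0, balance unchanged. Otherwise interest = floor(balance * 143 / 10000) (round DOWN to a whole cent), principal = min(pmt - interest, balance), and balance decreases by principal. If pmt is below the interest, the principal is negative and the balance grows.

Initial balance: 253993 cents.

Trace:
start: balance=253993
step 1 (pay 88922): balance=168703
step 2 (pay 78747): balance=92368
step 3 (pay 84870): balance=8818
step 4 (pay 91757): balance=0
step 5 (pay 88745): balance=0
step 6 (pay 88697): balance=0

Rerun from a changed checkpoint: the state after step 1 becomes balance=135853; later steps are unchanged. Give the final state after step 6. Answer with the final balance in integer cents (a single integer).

0

state after step 1 := balance=135853
step 2 (pay 78747): balance=59048
step 3 (pay 84870): balance=0
step 4 (pay 91757): balance=0
step 5 (pay 88745): balance=0
step 6 (pay 88697): balance=0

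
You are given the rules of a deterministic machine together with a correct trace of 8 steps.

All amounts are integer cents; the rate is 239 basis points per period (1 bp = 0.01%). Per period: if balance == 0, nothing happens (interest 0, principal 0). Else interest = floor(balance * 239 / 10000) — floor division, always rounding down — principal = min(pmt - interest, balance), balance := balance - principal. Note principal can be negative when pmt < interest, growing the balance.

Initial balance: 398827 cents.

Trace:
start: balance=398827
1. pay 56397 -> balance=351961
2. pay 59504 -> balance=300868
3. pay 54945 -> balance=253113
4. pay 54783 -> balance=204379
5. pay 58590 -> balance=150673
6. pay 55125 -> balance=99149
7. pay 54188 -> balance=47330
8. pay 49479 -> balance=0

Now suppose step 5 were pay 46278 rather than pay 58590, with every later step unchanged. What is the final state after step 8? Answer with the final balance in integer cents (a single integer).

(re-executing from step 5 with the substitution; state before step 5: balance=204379)
5. pay 46278 -> balance=162985
6. pay 55125 -> balance=111755
7. pay 54188 -> balance=60237
8. pay 49479 -> balance=12197

12197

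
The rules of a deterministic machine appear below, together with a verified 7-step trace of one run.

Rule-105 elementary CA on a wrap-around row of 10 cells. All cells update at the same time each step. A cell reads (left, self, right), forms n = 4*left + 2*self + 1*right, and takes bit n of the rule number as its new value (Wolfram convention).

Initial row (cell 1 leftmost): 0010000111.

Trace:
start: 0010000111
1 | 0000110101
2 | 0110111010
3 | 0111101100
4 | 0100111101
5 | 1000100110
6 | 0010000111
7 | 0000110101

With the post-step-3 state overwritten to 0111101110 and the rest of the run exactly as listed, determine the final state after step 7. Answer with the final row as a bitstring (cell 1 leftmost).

0010010111

state after step 3 := 0111101110
4 | 0100111010
5 | 0000101100
6 | 1110011101
7 | 0010010111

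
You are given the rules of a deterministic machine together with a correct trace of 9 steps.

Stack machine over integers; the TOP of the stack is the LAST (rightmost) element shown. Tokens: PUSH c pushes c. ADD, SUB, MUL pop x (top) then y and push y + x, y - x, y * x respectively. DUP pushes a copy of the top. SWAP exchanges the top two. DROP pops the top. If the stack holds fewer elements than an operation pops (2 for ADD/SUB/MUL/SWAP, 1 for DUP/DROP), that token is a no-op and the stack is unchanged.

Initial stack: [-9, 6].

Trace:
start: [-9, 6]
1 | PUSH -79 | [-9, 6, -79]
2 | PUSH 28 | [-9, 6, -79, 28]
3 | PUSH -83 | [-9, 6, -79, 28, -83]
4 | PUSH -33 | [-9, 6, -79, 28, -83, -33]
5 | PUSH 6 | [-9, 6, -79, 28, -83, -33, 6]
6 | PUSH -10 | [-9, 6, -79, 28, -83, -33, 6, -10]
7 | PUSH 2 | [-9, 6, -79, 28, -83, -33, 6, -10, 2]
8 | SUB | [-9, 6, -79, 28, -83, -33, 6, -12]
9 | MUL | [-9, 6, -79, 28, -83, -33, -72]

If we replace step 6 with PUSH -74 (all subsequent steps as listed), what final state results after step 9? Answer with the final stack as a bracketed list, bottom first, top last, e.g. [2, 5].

(re-executing from step 6 with the substitution; state before step 6: [-9, 6, -79, 28, -83, -33, 6])
6 | PUSH -74 | [-9, 6, -79, 28, -83, -33, 6, -74]
7 | PUSH 2 | [-9, 6, -79, 28, -83, -33, 6, -74, 2]
8 | SUB | [-9, 6, -79, 28, -83, -33, 6, -76]
9 | MUL | [-9, 6, -79, 28, -83, -33, -456]

[-9, 6, -79, 28, -83, -33, -456]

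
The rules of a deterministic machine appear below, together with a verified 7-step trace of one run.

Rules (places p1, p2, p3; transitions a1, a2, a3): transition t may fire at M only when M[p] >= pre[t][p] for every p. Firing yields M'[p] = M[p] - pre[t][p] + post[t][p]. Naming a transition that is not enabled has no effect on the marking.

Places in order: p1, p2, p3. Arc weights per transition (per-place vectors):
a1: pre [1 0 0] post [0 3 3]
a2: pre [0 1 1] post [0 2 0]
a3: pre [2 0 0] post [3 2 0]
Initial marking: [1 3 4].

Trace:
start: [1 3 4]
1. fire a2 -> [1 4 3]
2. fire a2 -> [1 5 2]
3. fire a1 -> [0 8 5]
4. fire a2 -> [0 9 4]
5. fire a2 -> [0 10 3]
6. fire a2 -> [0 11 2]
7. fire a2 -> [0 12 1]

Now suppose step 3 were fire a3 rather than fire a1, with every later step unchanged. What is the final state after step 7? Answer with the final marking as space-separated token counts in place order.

1 7 0

(re-executing from step 3 with the substitution; state before step 3: [1 5 2])
3. fire a3 -> [1 5 2]
4. fire a2 -> [1 6 1]
5. fire a2 -> [1 7 0]
6. fire a2 -> [1 7 0]
7. fire a2 -> [1 7 0]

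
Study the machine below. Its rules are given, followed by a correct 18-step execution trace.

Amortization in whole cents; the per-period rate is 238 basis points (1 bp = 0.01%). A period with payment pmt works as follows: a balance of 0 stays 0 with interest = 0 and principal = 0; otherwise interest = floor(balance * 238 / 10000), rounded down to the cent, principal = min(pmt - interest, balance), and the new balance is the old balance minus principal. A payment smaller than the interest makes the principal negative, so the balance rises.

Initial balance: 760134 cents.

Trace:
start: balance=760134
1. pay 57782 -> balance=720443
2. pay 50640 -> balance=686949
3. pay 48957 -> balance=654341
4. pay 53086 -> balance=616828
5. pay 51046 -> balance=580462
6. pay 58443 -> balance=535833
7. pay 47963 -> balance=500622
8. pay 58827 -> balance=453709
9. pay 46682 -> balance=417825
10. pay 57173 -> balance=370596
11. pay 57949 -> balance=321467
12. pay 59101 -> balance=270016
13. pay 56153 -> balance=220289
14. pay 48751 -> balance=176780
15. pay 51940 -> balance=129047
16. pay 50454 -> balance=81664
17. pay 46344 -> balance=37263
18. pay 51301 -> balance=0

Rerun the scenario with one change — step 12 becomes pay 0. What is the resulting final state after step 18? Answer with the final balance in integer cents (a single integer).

(re-executing from step 12 with the substitution; state before step 12: balance=321467)
12. pay 0 -> balance=329117
13. pay 56153 -> balance=280796
14. pay 48751 -> balance=238727
15. pay 51940 -> balance=192468
16. pay 50454 -> balance=146594
17. pay 46344 -> balance=103738
18. pay 51301 -> balance=54905

54905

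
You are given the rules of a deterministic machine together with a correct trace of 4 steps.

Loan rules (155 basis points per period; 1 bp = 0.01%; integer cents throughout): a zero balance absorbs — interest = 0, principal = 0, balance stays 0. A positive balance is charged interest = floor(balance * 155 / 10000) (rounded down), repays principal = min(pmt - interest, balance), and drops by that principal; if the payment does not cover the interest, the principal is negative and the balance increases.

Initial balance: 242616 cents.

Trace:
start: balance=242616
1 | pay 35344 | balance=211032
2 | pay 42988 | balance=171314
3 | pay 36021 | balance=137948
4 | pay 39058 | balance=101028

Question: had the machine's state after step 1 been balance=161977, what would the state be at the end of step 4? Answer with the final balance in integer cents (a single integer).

49657

state after step 1 := balance=161977
2 | pay 42988 | balance=121499
3 | pay 36021 | balance=87361
4 | pay 39058 | balance=49657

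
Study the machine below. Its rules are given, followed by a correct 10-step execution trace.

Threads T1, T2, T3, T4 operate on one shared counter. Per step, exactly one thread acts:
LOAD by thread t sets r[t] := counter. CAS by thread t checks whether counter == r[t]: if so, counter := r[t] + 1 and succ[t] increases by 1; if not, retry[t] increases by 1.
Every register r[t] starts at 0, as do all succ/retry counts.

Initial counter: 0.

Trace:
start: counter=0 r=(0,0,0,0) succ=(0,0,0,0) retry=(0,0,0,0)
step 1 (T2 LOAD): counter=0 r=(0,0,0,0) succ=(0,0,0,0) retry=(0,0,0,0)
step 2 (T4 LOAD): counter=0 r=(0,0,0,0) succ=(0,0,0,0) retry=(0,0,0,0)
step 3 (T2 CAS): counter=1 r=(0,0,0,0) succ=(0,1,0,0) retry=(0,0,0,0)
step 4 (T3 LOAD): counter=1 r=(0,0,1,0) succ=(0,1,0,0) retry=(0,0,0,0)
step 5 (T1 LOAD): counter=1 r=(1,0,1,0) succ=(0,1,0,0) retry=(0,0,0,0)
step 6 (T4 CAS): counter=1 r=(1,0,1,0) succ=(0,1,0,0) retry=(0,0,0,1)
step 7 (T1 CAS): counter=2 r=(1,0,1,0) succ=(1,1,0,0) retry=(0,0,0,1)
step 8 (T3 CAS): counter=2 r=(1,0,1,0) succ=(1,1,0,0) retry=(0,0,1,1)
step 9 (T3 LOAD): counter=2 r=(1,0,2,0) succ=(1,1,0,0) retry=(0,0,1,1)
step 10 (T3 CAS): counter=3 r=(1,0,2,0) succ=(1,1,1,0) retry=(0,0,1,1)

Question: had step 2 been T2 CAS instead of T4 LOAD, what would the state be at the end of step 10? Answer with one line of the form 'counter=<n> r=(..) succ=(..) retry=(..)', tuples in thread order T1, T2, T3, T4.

(re-executing from step 2 with the substitution; state before step 2: counter=0 r=(0,0,0,0) succ=(0,0,0,0) retry=(0,0,0,0))
step 2 (T2 CAS): counter=1 r=(0,0,0,0) succ=(0,1,0,0) retry=(0,0,0,0)
step 3 (T2 CAS): counter=1 r=(0,0,0,0) succ=(0,1,0,0) retry=(0,1,0,0)
step 4 (T3 LOAD): counter=1 r=(0,0,1,0) succ=(0,1,0,0) retry=(0,1,0,0)
step 5 (T1 LOAD): counter=1 r=(1,0,1,0) succ=(0,1,0,0) retry=(0,1,0,0)
step 6 (T4 CAS): counter=1 r=(1,0,1,0) succ=(0,1,0,0) retry=(0,1,0,1)
step 7 (T1 CAS): counter=2 r=(1,0,1,0) succ=(1,1,0,0) retry=(0,1,0,1)
step 8 (T3 CAS): counter=2 r=(1,0,1,0) succ=(1,1,0,0) retry=(0,1,1,1)
step 9 (T3 LOAD): counter=2 r=(1,0,2,0) succ=(1,1,0,0) retry=(0,1,1,1)
step 10 (T3 CAS): counter=3 r=(1,0,2,0) succ=(1,1,1,0) retry=(0,1,1,1)

counter=3 r=(1,0,2,0) succ=(1,1,1,0) retry=(0,1,1,1)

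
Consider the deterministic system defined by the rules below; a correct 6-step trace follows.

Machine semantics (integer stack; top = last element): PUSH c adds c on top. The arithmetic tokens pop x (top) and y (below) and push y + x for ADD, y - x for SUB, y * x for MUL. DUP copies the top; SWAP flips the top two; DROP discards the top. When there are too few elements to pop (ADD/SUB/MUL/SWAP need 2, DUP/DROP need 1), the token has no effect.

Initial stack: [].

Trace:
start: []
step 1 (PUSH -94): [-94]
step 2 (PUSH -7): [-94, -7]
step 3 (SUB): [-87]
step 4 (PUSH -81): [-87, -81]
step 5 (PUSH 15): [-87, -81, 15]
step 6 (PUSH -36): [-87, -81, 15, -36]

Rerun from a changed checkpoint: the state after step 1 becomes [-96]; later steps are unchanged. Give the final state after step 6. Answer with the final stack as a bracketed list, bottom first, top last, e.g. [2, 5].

[-89, -81, 15, -36]

state after step 1 := [-96]
step 2 (PUSH -7): [-96, -7]
step 3 (SUB): [-89]
step 4 (PUSH -81): [-89, -81]
step 5 (PUSH 15): [-89, -81, 15]
step 6 (PUSH -36): [-89, -81, 15, -36]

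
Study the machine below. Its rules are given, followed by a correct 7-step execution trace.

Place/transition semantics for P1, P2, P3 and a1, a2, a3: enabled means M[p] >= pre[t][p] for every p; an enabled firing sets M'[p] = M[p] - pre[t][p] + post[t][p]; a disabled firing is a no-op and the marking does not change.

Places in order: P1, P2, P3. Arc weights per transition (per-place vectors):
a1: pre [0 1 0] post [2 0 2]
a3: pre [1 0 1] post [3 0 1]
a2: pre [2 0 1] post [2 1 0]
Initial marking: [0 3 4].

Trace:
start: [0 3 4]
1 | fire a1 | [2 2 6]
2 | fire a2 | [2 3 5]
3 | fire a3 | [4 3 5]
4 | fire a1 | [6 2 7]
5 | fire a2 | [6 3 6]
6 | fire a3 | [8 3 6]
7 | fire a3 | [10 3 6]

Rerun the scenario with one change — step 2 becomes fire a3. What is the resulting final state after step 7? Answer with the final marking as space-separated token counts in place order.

(re-executing from step 2 with the substitution; state before step 2: [2 2 6])
2 | fire a3 | [4 2 6]
3 | fire a3 | [6 2 6]
4 | fire a1 | [8 1 8]
5 | fire a2 | [8 2 7]
6 | fire a3 | [10 2 7]
7 | fire a3 | [12 2 7]

12 2 7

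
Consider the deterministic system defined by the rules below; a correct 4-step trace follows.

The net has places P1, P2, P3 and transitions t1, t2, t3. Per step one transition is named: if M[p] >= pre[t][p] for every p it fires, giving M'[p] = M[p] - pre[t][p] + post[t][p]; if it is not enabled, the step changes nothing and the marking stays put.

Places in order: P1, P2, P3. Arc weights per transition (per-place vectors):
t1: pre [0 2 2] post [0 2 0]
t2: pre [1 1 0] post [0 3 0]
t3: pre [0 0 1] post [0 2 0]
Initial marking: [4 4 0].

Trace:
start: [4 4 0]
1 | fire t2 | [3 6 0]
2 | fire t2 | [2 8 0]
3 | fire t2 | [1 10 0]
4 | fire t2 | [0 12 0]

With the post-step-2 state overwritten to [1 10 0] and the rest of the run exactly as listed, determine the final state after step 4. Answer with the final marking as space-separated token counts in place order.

state after step 2 := [1 10 0]
3 | fire t2 | [0 12 0]
4 | fire t2 | [0 12 0]

0 12 0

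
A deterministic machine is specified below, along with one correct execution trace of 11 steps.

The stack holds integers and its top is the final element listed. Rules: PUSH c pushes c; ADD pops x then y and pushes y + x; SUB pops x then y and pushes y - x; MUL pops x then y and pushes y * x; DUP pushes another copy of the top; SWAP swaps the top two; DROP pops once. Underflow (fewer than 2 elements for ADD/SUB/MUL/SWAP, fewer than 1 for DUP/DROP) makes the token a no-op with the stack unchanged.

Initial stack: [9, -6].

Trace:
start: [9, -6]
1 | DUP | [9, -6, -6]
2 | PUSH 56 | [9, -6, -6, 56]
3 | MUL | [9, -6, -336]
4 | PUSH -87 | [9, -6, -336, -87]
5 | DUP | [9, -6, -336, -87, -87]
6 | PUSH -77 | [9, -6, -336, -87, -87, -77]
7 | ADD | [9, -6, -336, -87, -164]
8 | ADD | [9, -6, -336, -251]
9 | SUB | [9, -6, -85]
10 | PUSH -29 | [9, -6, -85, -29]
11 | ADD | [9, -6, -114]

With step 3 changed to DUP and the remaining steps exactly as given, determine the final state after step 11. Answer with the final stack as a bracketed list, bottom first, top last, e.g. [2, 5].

[9, -6, -6, 56, 278]

(re-executing from step 3 with the substitution; state before step 3: [9, -6, -6, 56])
3 | DUP | [9, -6, -6, 56, 56]
4 | PUSH -87 | [9, -6, -6, 56, 56, -87]
5 | DUP | [9, -6, -6, 56, 56, -87, -87]
6 | PUSH -77 | [9, -6, -6, 56, 56, -87, -87, -77]
7 | ADD | [9, -6, -6, 56, 56, -87, -164]
8 | ADD | [9, -6, -6, 56, 56, -251]
9 | SUB | [9, -6, -6, 56, 307]
10 | PUSH -29 | [9, -6, -6, 56, 307, -29]
11 | ADD | [9, -6, -6, 56, 278]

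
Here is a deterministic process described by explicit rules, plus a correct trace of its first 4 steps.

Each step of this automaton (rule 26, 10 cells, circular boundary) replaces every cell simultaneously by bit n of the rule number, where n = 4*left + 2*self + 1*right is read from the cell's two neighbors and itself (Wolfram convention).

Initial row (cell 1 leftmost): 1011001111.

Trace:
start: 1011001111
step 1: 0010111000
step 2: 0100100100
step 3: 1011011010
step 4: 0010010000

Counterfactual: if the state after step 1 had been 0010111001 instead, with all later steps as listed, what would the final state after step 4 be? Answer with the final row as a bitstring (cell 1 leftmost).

state after step 1 := 0010111001
step 2: 1100100110
step 3: 1011011100
step 4: 0010010011

0010010011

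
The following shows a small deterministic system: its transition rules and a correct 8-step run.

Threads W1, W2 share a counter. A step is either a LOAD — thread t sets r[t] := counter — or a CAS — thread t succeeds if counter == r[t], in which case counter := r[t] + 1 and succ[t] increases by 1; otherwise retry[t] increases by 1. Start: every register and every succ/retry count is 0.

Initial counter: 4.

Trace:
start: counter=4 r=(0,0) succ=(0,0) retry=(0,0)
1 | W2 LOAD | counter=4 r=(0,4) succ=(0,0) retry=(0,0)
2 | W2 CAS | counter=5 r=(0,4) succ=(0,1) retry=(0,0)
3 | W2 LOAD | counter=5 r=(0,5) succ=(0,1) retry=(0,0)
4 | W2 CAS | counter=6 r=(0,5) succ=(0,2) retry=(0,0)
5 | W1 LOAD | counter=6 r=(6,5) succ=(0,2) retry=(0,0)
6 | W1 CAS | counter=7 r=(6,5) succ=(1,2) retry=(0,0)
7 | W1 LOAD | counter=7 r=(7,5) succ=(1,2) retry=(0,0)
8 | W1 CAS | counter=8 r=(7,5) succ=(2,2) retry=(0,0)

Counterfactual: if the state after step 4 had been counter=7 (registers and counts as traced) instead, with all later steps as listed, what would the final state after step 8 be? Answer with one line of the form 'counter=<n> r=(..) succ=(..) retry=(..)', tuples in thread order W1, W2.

state after step 4 := counter=7 r=(0,5) succ=(0,2) retry=(0,0)
5 | W1 LOAD | counter=7 r=(7,5) succ=(0,2) retry=(0,0)
6 | W1 CAS | counter=8 r=(7,5) succ=(1,2) retry=(0,0)
7 | W1 LOAD | counter=8 r=(8,5) succ=(1,2) retry=(0,0)
8 | W1 CAS | counter=9 r=(8,5) succ=(2,2) retry=(0,0)

counter=9 r=(8,5) succ=(2,2) retry=(0,0)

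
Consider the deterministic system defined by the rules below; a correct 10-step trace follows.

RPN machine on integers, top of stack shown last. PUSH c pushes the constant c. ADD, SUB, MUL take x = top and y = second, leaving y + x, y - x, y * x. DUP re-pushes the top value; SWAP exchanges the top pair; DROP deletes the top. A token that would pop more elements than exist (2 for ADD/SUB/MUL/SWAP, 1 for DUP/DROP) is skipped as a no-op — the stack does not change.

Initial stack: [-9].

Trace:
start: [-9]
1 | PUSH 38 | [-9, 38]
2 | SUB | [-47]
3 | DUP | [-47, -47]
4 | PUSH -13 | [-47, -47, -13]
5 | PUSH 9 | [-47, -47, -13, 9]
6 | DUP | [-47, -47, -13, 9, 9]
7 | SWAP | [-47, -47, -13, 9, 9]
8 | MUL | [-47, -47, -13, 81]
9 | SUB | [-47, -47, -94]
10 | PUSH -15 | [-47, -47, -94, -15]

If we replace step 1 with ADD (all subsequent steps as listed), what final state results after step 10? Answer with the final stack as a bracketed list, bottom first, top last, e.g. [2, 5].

[-9, -9, -94, -15]

(re-executing from step 1 with the substitution; state before step 1: [-9])
1 | ADD | [-9]
2 | SUB | [-9]
3 | DUP | [-9, -9]
4 | PUSH -13 | [-9, -9, -13]
5 | PUSH 9 | [-9, -9, -13, 9]
6 | DUP | [-9, -9, -13, 9, 9]
7 | SWAP | [-9, -9, -13, 9, 9]
8 | MUL | [-9, -9, -13, 81]
9 | SUB | [-9, -9, -94]
10 | PUSH -15 | [-9, -9, -94, -15]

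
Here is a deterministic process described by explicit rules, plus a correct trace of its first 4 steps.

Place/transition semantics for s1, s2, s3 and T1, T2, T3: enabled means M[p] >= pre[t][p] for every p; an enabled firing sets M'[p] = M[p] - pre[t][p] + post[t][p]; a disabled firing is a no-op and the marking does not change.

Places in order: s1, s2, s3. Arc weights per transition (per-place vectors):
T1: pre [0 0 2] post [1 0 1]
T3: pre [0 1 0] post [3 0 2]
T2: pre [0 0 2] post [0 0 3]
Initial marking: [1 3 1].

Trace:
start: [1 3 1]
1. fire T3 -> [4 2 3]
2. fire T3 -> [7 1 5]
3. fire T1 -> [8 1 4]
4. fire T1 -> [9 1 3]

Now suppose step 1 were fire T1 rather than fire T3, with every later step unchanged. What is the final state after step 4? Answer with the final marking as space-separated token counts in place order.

6 2 1

(re-executing from step 1 with the substitution; state before step 1: [1 3 1])
1. fire T1 -> [1 3 1]
2. fire T3 -> [4 2 3]
3. fire T1 -> [5 2 2]
4. fire T1 -> [6 2 1]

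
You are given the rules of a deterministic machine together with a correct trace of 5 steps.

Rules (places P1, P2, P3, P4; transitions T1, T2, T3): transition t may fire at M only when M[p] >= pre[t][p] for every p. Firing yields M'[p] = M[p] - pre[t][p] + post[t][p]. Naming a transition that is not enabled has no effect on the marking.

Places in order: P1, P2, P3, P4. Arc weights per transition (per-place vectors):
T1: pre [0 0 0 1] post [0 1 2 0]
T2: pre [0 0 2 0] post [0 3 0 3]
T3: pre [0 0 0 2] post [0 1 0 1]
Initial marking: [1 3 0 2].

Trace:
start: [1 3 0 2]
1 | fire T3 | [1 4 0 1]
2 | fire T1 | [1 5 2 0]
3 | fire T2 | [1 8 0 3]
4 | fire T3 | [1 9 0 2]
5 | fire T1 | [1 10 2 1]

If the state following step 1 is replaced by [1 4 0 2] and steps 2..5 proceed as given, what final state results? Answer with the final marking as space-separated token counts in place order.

state after step 1 := [1 4 0 2]
2 | fire T1 | [1 5 2 1]
3 | fire T2 | [1 8 0 4]
4 | fire T3 | [1 9 0 3]
5 | fire T1 | [1 10 2 2]

1 10 2 2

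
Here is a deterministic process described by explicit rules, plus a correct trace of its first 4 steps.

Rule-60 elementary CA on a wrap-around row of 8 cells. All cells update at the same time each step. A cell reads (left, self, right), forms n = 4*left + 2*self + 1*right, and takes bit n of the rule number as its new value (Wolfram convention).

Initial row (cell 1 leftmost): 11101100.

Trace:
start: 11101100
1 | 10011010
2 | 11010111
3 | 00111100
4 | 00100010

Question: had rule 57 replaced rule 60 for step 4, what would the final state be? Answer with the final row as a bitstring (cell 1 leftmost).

(re-executing step 4 under rule 57; state before step 4: 00111100)
4 | 10100011

10100011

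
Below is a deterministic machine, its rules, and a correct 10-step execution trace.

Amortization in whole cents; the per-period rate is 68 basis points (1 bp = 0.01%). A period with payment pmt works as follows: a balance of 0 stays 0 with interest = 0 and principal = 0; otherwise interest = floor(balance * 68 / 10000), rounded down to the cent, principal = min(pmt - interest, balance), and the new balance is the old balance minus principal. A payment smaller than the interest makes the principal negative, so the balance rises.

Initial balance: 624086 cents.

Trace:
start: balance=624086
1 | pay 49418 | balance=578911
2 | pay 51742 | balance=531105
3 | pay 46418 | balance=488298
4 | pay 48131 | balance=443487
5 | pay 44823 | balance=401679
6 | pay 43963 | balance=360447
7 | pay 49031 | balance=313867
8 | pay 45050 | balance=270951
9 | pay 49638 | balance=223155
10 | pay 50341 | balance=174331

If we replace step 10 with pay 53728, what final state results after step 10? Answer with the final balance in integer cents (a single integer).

170944

(re-executing from step 10 with the substitution; state before step 10: balance=223155)
10 | pay 53728 | balance=170944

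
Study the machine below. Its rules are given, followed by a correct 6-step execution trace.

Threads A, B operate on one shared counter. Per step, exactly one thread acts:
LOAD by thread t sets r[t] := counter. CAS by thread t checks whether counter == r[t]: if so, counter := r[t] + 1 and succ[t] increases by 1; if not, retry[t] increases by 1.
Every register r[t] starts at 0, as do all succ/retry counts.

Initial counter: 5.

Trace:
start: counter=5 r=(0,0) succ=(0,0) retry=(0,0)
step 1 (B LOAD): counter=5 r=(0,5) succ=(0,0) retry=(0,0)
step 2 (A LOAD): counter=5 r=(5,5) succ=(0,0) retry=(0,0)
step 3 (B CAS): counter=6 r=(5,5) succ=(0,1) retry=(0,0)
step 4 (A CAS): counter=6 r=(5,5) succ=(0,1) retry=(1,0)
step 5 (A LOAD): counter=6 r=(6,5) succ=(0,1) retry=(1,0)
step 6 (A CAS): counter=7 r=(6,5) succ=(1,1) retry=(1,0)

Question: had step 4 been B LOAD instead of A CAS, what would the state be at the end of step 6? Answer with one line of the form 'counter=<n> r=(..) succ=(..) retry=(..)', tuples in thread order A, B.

counter=7 r=(6,6) succ=(1,1) retry=(0,0)

(re-executing from step 4 with the substitution; state before step 4: counter=6 r=(5,5) succ=(0,1) retry=(0,0))
step 4 (B LOAD): counter=6 r=(5,6) succ=(0,1) retry=(0,0)
step 5 (A LOAD): counter=6 r=(6,6) succ=(0,1) retry=(0,0)
step 6 (A CAS): counter=7 r=(6,6) succ=(1,1) retry=(0,0)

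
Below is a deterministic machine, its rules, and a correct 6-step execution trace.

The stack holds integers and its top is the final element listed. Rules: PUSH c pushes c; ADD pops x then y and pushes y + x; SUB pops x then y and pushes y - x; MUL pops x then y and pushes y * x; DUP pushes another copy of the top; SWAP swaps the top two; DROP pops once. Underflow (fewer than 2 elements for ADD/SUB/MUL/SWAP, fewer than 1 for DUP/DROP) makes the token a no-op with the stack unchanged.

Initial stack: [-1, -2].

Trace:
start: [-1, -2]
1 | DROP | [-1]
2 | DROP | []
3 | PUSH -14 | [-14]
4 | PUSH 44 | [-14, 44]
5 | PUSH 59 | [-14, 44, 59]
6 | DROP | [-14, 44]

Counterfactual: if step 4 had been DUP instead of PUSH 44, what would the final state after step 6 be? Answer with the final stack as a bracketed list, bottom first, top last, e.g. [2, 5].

[-14, -14]

(re-executing from step 4 with the substitution; state before step 4: [-14])
4 | DUP | [-14, -14]
5 | PUSH 59 | [-14, -14, 59]
6 | DROP | [-14, -14]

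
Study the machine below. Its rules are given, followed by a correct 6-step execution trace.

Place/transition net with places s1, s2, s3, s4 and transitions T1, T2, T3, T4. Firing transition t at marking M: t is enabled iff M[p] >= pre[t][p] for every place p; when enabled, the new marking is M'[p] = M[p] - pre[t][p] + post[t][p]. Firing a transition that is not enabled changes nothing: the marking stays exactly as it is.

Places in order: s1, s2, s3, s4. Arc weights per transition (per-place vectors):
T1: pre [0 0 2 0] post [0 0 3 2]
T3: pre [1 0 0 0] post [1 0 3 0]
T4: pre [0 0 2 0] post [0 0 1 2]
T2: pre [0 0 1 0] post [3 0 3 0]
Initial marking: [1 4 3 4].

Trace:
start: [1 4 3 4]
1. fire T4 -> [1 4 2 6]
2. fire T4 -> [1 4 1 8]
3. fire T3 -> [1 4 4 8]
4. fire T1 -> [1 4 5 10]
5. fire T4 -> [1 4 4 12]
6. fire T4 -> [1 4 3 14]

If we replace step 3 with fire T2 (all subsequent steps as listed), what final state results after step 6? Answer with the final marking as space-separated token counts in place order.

(re-executing from step 3 with the substitution; state before step 3: [1 4 1 8])
3. fire T2 -> [4 4 3 8]
4. fire T1 -> [4 4 4 10]
5. fire T4 -> [4 4 3 12]
6. fire T4 -> [4 4 2 14]

4 4 2 14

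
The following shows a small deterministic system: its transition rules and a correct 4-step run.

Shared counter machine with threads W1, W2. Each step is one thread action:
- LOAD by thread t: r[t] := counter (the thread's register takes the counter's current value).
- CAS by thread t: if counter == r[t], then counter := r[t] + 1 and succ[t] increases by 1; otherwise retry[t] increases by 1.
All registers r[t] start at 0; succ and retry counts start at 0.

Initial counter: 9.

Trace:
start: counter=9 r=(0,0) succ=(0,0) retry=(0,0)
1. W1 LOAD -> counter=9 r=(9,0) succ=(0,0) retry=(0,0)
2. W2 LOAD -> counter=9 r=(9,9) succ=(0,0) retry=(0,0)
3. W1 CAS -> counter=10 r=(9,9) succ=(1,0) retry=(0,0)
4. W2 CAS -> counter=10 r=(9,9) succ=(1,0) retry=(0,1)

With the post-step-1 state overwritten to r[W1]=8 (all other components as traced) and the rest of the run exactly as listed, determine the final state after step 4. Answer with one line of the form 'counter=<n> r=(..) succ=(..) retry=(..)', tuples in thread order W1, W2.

state after step 1 := counter=9 r=(8,0) succ=(0,0) retry=(0,0)
2. W2 LOAD -> counter=9 r=(8,9) succ=(0,0) retry=(0,0)
3. W1 CAS -> counter=9 r=(8,9) succ=(0,0) retry=(1,0)
4. W2 CAS -> counter=10 r=(8,9) succ=(0,1) retry=(1,0)

counter=10 r=(8,9) succ=(0,1) retry=(1,0)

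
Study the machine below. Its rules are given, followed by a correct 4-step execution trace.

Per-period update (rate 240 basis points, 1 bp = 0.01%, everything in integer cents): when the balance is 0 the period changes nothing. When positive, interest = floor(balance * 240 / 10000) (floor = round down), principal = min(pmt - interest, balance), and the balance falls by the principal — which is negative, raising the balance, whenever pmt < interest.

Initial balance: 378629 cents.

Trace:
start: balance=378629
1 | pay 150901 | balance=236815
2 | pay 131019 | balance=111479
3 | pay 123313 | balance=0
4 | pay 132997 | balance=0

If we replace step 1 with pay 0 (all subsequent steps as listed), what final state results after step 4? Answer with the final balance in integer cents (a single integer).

(re-executing from step 1 with the substitution; state before step 1: balance=378629)
1 | pay 0 | balance=387716
2 | pay 131019 | balance=266002
3 | pay 123313 | balance=149073
4 | pay 132997 | balance=19653

19653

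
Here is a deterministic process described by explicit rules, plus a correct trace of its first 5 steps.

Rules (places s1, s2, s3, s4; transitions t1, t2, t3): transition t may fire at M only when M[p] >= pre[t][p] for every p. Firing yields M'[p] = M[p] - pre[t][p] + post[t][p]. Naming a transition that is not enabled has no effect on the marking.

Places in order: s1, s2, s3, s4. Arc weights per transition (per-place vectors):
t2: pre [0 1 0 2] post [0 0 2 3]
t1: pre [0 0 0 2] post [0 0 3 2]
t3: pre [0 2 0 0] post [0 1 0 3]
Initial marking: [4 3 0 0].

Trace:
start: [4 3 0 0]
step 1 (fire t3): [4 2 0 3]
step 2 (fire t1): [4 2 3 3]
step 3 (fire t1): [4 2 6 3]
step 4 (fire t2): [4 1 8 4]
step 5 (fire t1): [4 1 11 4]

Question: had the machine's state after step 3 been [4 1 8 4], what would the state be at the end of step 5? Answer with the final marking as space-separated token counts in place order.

state after step 3 := [4 1 8 4]
step 4 (fire t2): [4 0 10 5]
step 5 (fire t1): [4 0 13 5]

4 0 13 5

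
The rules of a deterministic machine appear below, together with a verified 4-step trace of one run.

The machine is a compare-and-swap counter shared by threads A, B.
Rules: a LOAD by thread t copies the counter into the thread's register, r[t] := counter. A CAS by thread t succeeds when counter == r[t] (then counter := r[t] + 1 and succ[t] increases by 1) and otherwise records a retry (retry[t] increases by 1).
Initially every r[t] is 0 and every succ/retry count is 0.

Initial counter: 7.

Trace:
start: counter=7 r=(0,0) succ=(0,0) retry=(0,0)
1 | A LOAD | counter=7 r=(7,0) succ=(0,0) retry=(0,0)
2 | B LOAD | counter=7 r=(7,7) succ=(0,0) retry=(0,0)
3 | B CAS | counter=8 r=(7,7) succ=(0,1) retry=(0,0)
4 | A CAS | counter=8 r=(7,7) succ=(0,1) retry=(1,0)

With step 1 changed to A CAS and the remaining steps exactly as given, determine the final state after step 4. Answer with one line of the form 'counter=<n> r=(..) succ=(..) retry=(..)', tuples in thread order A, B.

counter=8 r=(0,7) succ=(0,1) retry=(2,0)

(re-executing from step 1 with the substitution; state before step 1: counter=7 r=(0,0) succ=(0,0) retry=(0,0))
1 | A CAS | counter=7 r=(0,0) succ=(0,0) retry=(1,0)
2 | B LOAD | counter=7 r=(0,7) succ=(0,0) retry=(1,0)
3 | B CAS | counter=8 r=(0,7) succ=(0,1) retry=(1,0)
4 | A CAS | counter=8 r=(0,7) succ=(0,1) retry=(2,0)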